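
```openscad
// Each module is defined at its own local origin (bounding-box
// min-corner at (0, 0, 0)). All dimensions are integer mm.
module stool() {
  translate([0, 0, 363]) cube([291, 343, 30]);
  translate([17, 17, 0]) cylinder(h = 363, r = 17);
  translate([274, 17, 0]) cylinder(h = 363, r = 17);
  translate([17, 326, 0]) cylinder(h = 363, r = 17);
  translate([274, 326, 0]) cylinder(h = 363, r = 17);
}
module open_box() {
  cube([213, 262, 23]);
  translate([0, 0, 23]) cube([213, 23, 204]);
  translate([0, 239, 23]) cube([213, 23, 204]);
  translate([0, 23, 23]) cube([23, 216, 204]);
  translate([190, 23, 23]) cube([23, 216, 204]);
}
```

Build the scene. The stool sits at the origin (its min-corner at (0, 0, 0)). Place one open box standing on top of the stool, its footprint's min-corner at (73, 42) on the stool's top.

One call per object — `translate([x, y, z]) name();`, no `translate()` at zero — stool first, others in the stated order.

stool();
translate([73, 42, 393]) open_box();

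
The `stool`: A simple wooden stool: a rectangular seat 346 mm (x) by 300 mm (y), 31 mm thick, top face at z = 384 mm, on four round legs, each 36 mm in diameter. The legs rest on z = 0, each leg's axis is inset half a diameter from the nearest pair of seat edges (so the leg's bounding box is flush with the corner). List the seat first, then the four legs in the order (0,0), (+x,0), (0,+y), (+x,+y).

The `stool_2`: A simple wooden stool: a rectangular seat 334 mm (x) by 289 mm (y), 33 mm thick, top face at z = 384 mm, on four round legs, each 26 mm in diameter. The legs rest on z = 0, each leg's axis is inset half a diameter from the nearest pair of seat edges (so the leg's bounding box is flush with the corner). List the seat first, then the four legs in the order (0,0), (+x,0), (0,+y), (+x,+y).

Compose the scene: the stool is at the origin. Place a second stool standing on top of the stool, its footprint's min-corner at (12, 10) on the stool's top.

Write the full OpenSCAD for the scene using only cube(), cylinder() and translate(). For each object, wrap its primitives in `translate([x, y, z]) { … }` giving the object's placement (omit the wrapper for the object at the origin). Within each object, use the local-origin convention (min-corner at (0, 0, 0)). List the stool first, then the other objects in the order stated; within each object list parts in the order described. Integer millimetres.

translate([0, 0, 353]) cube([346, 300, 31]);
translate([18, 18, 0]) cylinder(h = 353, r = 18);
translate([328, 18, 0]) cylinder(h = 353, r = 18);
translate([18, 282, 0]) cylinder(h = 353, r = 18);
translate([328, 282, 0]) cylinder(h = 353, r = 18);
translate([12, 10, 384]) {
  translate([0, 0, 351]) cube([334, 289, 33]);
  translate([13, 13, 0]) cylinder(h = 351, r = 13);
  translate([321, 13, 0]) cylinder(h = 351, r = 13);
  translate([13, 276, 0]) cylinder(h = 351, r = 13);
  translate([321, 276, 0]) cylinder(h = 351, r = 13);
}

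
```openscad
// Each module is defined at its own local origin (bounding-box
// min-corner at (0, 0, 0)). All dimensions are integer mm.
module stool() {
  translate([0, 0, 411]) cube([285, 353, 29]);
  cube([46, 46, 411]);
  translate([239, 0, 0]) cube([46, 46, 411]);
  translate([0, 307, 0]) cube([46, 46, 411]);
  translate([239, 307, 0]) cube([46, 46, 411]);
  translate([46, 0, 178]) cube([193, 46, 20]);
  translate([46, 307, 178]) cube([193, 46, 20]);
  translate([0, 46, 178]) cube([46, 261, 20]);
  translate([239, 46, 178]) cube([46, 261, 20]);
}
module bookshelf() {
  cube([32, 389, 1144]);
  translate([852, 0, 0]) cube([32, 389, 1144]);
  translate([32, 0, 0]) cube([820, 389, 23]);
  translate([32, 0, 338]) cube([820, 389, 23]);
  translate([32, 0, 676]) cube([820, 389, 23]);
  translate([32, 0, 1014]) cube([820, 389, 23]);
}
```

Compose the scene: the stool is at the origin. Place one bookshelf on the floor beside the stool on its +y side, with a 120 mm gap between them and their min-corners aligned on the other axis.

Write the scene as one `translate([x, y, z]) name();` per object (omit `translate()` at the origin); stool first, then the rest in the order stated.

stool();
translate([0, 473, 0]) bookshelf();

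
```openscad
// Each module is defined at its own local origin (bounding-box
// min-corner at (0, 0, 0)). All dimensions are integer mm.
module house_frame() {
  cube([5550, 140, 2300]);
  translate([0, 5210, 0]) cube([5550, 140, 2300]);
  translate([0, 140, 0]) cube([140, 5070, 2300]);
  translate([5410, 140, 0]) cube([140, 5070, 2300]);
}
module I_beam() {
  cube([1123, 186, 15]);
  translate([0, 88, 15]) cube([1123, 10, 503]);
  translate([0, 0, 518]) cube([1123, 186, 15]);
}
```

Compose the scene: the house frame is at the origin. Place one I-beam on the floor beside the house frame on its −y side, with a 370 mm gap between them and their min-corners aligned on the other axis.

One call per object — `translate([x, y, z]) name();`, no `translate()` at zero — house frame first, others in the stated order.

house_frame();
translate([0, -556, 0]) I_beam();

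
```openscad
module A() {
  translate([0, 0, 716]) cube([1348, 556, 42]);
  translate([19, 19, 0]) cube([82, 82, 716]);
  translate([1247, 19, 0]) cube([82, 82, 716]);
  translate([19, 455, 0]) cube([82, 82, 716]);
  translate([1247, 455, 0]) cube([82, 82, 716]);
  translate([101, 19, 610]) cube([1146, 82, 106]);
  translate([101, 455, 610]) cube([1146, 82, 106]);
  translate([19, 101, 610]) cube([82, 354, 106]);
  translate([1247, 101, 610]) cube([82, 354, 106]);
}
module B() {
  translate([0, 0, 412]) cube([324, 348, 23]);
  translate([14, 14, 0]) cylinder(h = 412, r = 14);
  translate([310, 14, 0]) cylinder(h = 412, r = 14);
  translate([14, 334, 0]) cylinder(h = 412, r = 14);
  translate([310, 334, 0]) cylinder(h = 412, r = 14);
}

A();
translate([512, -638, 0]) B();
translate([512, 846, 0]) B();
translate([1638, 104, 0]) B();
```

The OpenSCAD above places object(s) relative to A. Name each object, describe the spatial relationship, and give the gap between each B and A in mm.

A is a table. B is a stool. Three stools sit around the table at the −y, +y, +x sides. The gap between each stool and the table is 290 mm.

Each stool's nearest face is 290 mm from the table's bounding box.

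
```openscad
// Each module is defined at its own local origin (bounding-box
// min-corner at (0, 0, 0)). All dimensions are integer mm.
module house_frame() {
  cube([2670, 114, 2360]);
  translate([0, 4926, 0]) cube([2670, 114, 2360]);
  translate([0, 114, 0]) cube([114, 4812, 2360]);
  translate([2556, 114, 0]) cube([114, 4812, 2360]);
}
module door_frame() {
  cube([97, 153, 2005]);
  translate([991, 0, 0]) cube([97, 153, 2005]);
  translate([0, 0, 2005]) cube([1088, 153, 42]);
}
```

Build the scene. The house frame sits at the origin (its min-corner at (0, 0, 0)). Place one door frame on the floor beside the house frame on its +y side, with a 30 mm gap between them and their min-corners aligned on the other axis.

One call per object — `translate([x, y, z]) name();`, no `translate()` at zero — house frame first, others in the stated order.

house_frame();
translate([0, 5070, 0]) door_frame();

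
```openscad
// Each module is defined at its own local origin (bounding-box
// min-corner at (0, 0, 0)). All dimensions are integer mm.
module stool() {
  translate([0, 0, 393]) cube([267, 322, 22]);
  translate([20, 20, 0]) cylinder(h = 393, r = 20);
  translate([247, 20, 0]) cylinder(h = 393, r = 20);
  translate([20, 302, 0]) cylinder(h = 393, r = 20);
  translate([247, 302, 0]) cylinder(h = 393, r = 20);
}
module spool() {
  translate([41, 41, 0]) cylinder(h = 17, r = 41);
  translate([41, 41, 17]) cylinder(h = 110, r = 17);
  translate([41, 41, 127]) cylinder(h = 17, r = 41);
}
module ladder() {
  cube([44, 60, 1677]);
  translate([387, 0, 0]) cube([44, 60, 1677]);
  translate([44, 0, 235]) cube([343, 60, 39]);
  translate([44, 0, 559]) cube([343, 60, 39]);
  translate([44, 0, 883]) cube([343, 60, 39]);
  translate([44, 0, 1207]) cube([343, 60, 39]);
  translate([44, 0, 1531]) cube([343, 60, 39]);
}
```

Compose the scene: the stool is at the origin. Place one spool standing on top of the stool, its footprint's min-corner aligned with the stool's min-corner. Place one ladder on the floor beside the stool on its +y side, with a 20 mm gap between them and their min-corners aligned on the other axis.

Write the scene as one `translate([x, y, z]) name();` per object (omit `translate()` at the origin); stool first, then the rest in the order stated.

stool();
translate([0, 0, 415]) spool();
translate([0, 342, 0]) ladder();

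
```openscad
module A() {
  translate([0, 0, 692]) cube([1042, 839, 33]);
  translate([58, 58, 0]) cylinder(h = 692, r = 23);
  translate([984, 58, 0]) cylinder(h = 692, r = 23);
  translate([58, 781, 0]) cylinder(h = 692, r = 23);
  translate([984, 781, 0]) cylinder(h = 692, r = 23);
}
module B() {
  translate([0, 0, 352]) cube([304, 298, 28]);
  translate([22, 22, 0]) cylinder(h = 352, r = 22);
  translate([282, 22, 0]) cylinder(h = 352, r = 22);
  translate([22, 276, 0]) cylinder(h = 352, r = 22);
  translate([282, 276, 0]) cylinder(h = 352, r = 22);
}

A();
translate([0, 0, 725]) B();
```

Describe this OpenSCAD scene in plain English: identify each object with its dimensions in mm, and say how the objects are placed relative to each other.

A is a rectangular dining table. The top is 1042×839×33 mm with its upper surface at z = 725 mm. It stands on four round legs of 46 mm diameter, each leg's bounding box inset 35 mm from the nearest pair of top edges, running from the floor to the underside of the top.

B is a simple wooden stool: a rectangular seat 304 mm (x) by 298 mm (y), 28 mm thick, top face at z = 380 mm, on four round legs, each 44 mm in diameter. The legs rest on z = 0, each leg's axis is inset half a diameter from the nearest pair of seat edges (so the leg's bounding box is flush with the corner).

The stool is on top of the table.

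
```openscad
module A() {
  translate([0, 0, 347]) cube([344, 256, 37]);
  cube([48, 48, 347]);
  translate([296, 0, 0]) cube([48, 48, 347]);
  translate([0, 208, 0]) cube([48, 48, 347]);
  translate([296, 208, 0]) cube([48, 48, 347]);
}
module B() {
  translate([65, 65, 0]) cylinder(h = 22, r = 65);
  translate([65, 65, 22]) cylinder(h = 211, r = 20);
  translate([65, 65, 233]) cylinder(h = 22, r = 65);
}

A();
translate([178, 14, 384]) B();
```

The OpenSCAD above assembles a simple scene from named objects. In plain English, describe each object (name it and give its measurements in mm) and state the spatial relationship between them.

A is a four-legged stool. The seat is a 344×256×37 mm slab whose top surface is at z = 384 mm; four square legs, each 48×48 mm in cross-section, run from the floor (z = 0) to the underside of the seat, each flush with a corner of the seat.

B is a spool: two coaxial disc flanges of radius 65 mm and thickness 22 mm, joined by a core cylinder of radius 20 mm and height 211 mm. The lower flange rests on z = 0 and the three cylinders share a vertical axis.

The spool is on top of the stool.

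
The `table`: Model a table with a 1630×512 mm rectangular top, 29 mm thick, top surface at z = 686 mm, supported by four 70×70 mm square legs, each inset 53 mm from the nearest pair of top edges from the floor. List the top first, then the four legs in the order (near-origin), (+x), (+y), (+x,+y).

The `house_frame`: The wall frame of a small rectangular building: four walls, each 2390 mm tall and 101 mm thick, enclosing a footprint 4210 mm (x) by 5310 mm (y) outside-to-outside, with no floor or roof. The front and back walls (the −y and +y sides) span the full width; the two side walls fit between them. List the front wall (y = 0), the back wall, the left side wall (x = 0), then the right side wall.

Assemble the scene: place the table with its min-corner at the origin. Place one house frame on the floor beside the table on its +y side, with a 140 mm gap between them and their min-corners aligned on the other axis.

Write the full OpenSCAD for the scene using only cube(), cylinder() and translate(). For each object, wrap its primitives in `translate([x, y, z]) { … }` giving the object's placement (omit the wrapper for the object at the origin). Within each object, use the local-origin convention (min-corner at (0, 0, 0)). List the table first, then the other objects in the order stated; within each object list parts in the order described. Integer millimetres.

translate([0, 0, 657]) cube([1630, 512, 29]);
translate([53, 53, 0]) cube([70, 70, 657]);
translate([1507, 53, 0]) cube([70, 70, 657]);
translate([53, 389, 0]) cube([70, 70, 657]);
translate([1507, 389, 0]) cube([70, 70, 657]);
translate([0, 652, 0]) {
  cube([4210, 101, 2390]);
  translate([0, 5209, 0]) cube([4210, 101, 2390]);
  translate([0, 101, 0]) cube([101, 5108, 2390]);
  translate([4109, 101, 0]) cube([101, 5108, 2390]);
}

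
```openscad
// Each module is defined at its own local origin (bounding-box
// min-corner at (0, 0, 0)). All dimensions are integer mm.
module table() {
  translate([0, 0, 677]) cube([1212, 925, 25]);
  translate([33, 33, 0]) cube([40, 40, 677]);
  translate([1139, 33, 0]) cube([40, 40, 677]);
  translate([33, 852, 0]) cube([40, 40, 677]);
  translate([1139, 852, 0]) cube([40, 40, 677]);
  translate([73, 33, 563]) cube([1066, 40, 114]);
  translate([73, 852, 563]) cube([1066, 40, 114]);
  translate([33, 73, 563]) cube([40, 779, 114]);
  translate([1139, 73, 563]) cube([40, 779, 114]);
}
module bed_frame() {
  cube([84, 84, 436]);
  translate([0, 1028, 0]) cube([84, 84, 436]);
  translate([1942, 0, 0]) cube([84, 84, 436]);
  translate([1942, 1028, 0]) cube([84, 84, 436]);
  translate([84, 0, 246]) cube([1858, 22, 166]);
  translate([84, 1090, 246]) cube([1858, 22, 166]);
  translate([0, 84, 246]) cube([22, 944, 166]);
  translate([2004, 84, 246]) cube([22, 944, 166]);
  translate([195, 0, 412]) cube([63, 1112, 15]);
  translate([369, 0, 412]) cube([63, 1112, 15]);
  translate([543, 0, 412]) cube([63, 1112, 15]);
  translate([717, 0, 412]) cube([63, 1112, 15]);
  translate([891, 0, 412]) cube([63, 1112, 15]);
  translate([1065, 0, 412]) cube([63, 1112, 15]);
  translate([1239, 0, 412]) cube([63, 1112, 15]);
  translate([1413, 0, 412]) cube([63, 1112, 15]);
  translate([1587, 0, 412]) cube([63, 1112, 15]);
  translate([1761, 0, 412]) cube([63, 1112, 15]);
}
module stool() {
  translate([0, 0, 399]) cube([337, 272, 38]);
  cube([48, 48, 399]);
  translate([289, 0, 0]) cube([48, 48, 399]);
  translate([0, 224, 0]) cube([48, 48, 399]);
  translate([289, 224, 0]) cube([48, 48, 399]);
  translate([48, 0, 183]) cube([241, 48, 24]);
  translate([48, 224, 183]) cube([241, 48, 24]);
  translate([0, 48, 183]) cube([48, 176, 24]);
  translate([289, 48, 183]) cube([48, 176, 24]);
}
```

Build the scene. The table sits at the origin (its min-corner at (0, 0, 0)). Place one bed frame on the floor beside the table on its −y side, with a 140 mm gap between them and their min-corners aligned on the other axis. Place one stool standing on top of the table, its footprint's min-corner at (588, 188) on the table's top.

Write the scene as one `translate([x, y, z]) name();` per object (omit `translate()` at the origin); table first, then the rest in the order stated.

table();
translate([0, -1252, 0]) bed_frame();
translate([588, 188, 702]) stool();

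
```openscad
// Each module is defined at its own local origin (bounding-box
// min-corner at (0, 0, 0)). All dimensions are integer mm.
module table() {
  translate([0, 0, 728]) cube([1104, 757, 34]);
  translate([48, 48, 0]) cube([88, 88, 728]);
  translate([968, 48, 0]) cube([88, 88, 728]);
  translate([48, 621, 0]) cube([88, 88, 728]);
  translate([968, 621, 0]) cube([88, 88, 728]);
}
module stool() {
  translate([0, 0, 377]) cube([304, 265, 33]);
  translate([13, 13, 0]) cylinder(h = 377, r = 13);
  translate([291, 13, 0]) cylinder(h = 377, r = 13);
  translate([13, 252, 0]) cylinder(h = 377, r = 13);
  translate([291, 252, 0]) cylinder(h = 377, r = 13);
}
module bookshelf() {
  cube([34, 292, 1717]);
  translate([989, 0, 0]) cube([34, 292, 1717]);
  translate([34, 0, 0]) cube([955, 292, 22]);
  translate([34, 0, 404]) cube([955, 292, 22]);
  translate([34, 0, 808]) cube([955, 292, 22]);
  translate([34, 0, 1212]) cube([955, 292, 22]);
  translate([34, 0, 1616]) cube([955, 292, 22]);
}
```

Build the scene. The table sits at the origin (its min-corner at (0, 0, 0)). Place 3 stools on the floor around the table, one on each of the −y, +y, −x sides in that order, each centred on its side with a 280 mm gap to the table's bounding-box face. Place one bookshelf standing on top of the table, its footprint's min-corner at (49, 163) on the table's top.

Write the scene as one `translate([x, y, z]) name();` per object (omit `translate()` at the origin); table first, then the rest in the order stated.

table();
translate([400, -545, 0]) stool();
translate([400, 1037, 0]) stool();
translate([-584, 246, 0]) stool();
translate([49, 163, 762]) bookshelf();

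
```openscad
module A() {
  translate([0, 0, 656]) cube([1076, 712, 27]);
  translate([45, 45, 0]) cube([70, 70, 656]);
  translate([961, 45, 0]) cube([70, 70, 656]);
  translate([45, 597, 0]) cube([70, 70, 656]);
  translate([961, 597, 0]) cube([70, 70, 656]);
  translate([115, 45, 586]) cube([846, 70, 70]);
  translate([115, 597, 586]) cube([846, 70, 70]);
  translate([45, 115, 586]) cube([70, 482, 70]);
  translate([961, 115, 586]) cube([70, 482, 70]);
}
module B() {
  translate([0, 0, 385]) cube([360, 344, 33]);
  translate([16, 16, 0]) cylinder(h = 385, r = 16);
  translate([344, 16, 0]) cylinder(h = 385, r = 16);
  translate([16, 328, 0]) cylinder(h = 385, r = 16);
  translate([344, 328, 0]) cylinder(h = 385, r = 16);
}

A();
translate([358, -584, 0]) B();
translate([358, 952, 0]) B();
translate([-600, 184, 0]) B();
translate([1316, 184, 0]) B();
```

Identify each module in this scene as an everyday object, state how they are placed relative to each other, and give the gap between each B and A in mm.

A is a table. B is a stool. Four stools sit around the table at the −y, +y, −x, +x sides. The gap between each stool and the table is 240 mm.

Each stool's nearest face is 240 mm from the table's bounding box.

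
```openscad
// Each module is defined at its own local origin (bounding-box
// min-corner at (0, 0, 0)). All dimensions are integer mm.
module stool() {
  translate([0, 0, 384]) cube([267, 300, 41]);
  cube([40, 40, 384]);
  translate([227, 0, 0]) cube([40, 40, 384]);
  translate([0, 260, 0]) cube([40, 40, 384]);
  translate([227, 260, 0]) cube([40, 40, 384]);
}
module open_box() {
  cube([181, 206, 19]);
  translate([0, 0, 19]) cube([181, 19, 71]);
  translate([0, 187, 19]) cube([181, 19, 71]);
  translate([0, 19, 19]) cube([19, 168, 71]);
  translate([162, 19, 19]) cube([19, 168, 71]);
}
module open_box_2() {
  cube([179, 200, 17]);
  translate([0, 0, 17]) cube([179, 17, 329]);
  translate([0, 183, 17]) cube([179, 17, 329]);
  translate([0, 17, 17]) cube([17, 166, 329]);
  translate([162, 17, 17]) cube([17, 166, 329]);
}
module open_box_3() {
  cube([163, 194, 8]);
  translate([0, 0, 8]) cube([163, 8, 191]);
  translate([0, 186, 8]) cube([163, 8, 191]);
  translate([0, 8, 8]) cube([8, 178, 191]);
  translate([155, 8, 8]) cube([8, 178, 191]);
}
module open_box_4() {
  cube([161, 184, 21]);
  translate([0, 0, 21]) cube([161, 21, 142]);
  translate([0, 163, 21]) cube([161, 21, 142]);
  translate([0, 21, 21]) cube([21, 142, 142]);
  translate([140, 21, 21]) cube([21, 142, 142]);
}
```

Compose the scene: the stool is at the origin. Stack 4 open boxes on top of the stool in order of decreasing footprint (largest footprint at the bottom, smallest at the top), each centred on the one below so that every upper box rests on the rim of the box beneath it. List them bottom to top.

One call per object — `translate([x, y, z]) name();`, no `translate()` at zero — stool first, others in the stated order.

stool();
translate([43, 47, 425]) open_box();
translate([44, 50, 515]) open_box_2();
translate([52, 53, 861]) open_box_3();
translate([53, 58, 1060]) open_box_4();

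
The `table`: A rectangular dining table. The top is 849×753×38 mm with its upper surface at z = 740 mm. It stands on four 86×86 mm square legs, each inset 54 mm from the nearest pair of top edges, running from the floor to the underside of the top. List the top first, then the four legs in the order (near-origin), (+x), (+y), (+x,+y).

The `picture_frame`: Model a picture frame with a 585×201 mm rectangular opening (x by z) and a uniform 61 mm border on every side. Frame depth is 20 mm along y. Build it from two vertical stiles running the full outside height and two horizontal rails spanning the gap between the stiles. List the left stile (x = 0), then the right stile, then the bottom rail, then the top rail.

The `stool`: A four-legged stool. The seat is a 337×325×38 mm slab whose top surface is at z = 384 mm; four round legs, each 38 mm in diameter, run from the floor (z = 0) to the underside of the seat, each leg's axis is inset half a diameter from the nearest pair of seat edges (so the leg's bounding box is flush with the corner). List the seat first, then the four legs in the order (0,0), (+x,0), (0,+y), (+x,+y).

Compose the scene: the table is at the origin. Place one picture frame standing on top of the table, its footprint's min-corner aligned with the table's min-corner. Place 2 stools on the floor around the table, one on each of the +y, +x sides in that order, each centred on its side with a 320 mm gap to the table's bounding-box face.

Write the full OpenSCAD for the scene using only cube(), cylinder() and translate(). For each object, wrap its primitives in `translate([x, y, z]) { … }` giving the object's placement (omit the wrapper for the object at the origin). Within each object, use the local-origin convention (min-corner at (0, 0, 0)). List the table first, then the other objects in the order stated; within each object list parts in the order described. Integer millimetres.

translate([0, 0, 702]) cube([849, 753, 38]);
translate([54, 54, 0]) cube([86, 86, 702]);
translate([709, 54, 0]) cube([86, 86, 702]);
translate([54, 613, 0]) cube([86, 86, 702]);
translate([709, 613, 0]) cube([86, 86, 702]);
translate([0, 0, 740]) {
  cube([61, 20, 323]);
  translate([646, 0, 0]) cube([61, 20, 323]);
  translate([61, 0, 0]) cube([585, 20, 61]);
  translate([61, 0, 262]) cube([585, 20, 61]);
}
translate([256, 1073, 0]) {
  translate([0, 0, 346]) cube([337, 325, 38]);
  translate([19, 19, 0]) cylinder(h = 346, r = 19);
  translate([318, 19, 0]) cylinder(h = 346, r = 19);
  translate([19, 306, 0]) cylinder(h = 346, r = 19);
  translate([318, 306, 0]) cylinder(h = 346, r = 19);
}
translate([1169, 214, 0]) {
  translate([0, 0, 346]) cube([337, 325, 38]);
  translate([19, 19, 0]) cylinder(h = 346, r = 19);
  translate([318, 19, 0]) cylinder(h = 346, r = 19);
  translate([19, 306, 0]) cylinder(h = 346, r = 19);
  translate([318, 306, 0]) cylinder(h = 346, r = 19);
}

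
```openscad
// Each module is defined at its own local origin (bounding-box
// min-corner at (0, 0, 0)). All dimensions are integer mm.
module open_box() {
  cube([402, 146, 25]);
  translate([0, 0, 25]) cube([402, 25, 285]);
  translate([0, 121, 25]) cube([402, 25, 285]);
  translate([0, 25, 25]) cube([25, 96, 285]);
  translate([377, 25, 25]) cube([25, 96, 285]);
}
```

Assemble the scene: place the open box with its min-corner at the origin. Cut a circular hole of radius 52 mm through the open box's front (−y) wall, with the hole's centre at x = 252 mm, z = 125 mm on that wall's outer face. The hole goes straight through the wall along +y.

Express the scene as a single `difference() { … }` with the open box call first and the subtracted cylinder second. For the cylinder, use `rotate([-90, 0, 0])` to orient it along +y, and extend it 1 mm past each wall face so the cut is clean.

difference() {
  open_box();
  translate([252, -1, 125]) rotate([-90, 0, 0]) cylinder(h = 27, r = 52);
}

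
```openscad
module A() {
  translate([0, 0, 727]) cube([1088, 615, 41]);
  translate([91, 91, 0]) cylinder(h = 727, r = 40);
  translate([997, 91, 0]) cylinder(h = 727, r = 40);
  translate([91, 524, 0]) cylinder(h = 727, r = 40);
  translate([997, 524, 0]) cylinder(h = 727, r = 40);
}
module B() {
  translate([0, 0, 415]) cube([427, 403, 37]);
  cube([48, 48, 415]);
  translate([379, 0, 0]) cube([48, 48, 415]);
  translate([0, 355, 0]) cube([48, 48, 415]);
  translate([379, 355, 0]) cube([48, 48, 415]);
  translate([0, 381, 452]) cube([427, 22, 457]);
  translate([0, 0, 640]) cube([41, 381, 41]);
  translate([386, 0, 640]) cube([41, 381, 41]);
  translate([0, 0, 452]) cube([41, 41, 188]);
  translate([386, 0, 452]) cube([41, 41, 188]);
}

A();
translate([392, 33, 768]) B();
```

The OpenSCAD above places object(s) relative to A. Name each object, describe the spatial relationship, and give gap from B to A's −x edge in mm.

The chair's min-x is at 392; the table's min-x is 0; gap = 392 mm.

A is a table. B is a chair. The chair is on top of the table. The gap from the chair to the table's −x edge is 392 mm.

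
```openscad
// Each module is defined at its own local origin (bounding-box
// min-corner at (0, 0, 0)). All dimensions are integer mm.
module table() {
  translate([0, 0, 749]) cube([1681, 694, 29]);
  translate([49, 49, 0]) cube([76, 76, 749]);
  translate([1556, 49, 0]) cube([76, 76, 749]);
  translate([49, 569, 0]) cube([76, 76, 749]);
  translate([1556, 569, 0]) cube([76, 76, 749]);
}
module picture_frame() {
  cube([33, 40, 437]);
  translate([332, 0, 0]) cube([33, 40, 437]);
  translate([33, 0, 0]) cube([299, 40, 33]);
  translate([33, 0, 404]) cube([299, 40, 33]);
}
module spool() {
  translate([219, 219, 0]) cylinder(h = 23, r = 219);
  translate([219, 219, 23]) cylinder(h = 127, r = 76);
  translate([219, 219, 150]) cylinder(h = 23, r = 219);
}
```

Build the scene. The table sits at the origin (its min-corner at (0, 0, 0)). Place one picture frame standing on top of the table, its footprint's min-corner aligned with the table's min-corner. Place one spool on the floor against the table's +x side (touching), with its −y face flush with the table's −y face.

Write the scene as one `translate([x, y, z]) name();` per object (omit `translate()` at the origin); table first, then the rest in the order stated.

table();
translate([0, 0, 778]) picture_frame();
translate([1681, 0, 0]) spool();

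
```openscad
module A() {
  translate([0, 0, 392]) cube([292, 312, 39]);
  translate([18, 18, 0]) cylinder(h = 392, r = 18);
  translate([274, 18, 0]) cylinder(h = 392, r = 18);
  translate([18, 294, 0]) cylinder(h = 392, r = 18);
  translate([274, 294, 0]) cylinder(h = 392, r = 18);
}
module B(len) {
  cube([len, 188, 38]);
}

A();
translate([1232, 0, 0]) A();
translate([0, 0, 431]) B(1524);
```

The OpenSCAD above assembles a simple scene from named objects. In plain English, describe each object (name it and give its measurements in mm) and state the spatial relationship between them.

A is a four-legged stool. The seat is a 292×312×39 mm slab whose top surface is at z = 431 mm; four round legs, each 36 mm in diameter, run from the floor (z = 0) to the underside of the seat, each leg's axis is inset half a diameter from the nearest pair of seat edges (so the leg's bounding box is flush with the corner).

B is a rectangular beam 1524 mm long (x), 188 mm deep (y), 38 mm thick (z).

The beam spans the tops of two stools placed 940 mm apart, resting at z = 431 mm.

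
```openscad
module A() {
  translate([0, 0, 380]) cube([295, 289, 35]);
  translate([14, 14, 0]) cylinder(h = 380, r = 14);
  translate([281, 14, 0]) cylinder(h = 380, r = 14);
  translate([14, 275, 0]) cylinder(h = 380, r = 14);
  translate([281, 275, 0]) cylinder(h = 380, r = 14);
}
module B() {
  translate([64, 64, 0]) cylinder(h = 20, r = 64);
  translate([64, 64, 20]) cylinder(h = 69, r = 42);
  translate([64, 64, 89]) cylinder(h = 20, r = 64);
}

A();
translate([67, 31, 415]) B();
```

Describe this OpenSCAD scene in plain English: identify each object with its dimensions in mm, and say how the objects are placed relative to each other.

A is a simple wooden stool: a rectangular seat 295 mm (x) by 289 mm (y), 35 mm thick, top face at z = 415 mm, on four round legs, each 28 mm in diameter. The legs rest on z = 0, each leg's axis is inset half a diameter from the nearest pair of seat edges (so the leg's bounding box is flush with the corner).

B is a spool: two coaxial disc flanges of radius 64 mm and thickness 20 mm, joined by a core cylinder of radius 42 mm and height 69 mm. The lower flange rests on z = 0 and the three cylinders share a vertical axis.

The spool is on top of the stool.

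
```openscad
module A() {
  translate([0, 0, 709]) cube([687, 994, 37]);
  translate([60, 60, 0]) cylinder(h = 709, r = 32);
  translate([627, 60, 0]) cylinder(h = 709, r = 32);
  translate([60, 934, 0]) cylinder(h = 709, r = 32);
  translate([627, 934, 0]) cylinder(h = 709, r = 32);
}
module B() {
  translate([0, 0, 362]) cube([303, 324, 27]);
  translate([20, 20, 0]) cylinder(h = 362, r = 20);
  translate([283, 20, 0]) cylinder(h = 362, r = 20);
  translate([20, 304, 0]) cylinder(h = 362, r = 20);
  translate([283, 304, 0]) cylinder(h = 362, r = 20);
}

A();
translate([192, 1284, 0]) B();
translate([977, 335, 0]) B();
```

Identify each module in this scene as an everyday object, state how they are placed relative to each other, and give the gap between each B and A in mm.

Each stool's nearest face is 290 mm from the table's bounding box.

A is a table. B is a stool. Two stools sit around the table at the +y, +x sides. The gap between each stool and the table is 290 mm.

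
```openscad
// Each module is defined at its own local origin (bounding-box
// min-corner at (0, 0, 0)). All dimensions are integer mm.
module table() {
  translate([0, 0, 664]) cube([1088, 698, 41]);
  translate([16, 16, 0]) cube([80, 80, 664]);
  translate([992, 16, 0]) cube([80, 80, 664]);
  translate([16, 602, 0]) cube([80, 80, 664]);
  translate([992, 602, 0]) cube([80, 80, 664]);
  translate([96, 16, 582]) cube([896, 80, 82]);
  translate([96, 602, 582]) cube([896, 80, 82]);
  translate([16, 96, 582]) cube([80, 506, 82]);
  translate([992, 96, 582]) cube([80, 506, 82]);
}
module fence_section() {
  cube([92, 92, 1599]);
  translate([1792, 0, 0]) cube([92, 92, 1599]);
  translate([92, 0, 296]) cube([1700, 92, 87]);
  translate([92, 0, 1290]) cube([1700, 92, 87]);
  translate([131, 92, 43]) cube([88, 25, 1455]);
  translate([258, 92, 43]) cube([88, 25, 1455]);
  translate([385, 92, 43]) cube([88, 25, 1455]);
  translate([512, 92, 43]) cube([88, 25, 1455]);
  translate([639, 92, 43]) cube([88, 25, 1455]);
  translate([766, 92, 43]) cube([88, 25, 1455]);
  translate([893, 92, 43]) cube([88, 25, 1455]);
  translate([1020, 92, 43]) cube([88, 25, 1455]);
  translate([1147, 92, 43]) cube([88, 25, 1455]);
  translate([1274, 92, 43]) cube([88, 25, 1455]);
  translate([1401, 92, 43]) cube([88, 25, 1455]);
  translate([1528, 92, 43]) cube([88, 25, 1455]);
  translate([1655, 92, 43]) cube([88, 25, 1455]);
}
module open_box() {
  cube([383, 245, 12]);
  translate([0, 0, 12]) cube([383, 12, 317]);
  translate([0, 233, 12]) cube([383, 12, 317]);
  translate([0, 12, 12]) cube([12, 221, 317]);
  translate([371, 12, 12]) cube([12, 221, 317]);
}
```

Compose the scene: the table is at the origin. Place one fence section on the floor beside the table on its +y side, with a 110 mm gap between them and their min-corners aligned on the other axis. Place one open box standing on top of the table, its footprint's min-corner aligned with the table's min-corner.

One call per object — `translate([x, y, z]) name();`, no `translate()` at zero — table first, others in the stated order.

table();
translate([0, 808, 0]) fence_section();
translate([0, 0, 705]) open_box();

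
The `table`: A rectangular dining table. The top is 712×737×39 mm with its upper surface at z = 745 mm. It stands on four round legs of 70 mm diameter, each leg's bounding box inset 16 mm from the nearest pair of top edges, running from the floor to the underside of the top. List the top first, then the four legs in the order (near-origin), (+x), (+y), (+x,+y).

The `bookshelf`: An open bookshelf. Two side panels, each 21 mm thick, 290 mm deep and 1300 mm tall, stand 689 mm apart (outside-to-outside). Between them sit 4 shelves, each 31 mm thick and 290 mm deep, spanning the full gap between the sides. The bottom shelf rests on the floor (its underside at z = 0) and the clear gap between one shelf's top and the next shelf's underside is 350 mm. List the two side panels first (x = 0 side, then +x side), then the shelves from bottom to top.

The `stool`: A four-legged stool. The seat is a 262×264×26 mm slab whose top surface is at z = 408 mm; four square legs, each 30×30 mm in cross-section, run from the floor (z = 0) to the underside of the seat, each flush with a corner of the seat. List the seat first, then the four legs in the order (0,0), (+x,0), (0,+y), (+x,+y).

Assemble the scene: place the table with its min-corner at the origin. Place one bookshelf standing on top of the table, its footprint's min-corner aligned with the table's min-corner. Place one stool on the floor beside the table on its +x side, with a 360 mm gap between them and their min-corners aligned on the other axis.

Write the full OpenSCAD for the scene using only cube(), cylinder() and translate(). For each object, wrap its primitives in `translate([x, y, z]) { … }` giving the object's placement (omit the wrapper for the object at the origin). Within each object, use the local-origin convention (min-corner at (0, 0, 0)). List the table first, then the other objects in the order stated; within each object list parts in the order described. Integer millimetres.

translate([0, 0, 706]) cube([712, 737, 39]);
translate([51, 51, 0]) cylinder(h = 706, r = 35);
translate([661, 51, 0]) cylinder(h = 706, r = 35);
translate([51, 686, 0]) cylinder(h = 706, r = 35);
translate([661, 686, 0]) cylinder(h = 706, r = 35);
translate([0, 0, 745]) {
  cube([21, 290, 1300]);
  translate([668, 0, 0]) cube([21, 290, 1300]);
  translate([21, 0, 0]) cube([647, 290, 31]);
  translate([21, 0, 381]) cube([647, 290, 31]);
  translate([21, 0, 762]) cube([647, 290, 31]);
  translate([21, 0, 1143]) cube([647, 290, 31]);
}
translate([1072, 0, 0]) {
  translate([0, 0, 382]) cube([262, 264, 26]);
  cube([30, 30, 382]);
  translate([232, 0, 0]) cube([30, 30, 382]);
  translate([0, 234, 0]) cube([30, 30, 382]);
  translate([232, 234, 0]) cube([30, 30, 382]);
}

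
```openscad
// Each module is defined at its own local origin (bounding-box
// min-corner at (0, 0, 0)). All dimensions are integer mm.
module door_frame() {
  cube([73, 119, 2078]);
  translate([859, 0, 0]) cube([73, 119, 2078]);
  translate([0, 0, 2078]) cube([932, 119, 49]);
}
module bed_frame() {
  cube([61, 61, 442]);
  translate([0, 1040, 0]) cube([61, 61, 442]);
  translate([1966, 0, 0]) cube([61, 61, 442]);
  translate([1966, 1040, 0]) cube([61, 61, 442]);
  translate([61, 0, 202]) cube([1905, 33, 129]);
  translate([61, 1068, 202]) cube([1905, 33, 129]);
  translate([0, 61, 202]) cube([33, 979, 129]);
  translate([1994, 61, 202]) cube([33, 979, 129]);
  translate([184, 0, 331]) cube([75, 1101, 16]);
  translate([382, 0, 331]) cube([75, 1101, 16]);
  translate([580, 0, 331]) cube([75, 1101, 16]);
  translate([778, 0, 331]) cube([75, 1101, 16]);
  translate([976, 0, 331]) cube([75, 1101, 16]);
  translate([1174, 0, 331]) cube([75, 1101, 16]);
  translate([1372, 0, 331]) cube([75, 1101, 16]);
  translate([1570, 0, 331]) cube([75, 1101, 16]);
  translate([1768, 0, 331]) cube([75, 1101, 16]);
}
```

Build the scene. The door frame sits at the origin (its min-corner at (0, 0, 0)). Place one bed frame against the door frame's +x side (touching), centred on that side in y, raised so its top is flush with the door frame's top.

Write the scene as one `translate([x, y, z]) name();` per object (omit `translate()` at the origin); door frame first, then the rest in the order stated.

door_frame();
translate([932, -491, 1685]) bed_frame();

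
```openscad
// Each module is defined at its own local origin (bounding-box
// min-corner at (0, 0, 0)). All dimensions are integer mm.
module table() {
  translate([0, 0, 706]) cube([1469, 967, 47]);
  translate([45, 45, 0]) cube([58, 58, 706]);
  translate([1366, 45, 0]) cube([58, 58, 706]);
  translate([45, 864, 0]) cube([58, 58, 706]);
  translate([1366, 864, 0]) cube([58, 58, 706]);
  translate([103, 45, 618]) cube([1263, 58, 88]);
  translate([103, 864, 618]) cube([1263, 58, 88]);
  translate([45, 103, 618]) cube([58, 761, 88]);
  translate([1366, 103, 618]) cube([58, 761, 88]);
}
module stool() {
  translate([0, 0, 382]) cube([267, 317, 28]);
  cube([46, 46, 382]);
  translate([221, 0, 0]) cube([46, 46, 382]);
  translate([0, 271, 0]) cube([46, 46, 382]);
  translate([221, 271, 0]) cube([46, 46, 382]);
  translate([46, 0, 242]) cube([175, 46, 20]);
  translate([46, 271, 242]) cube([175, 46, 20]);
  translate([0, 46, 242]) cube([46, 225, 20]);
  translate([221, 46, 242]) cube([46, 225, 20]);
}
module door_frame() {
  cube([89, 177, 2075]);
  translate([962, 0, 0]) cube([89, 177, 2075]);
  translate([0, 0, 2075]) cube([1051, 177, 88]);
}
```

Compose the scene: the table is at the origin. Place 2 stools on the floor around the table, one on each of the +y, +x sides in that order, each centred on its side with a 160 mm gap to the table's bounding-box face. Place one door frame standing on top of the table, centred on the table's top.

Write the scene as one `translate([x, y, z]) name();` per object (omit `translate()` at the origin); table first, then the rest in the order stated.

table();
translate([601, 1127, 0]) stool();
translate([1629, 325, 0]) stool();
translate([209, 395, 753]) door_frame();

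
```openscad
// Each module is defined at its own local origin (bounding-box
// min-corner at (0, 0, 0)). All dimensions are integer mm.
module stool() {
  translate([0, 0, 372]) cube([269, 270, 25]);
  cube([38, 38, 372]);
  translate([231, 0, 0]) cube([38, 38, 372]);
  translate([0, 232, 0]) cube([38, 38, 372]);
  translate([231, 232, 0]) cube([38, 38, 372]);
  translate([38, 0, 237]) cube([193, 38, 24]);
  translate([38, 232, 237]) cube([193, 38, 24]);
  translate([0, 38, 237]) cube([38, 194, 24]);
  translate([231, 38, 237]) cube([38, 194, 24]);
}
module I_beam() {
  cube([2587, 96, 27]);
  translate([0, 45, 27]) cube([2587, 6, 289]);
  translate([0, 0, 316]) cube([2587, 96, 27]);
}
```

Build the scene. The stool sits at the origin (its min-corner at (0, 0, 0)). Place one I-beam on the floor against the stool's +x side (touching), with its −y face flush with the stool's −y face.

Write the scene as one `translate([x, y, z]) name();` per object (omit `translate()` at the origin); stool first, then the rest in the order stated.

stool();
translate([269, 0, 0]) I_beam();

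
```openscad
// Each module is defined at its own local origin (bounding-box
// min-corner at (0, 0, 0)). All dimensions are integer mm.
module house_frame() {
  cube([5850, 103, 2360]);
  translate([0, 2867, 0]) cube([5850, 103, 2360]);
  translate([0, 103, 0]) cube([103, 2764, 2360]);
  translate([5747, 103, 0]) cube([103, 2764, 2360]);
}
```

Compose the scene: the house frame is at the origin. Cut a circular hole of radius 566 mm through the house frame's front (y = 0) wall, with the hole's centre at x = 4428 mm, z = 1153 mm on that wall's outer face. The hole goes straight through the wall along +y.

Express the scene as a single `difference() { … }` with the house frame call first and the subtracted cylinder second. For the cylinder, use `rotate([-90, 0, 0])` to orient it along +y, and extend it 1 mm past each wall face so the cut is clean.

difference() {
  house_frame();
  translate([4428, -1, 1153]) rotate([-90, 0, 0]) cylinder(h = 105, r = 566);
}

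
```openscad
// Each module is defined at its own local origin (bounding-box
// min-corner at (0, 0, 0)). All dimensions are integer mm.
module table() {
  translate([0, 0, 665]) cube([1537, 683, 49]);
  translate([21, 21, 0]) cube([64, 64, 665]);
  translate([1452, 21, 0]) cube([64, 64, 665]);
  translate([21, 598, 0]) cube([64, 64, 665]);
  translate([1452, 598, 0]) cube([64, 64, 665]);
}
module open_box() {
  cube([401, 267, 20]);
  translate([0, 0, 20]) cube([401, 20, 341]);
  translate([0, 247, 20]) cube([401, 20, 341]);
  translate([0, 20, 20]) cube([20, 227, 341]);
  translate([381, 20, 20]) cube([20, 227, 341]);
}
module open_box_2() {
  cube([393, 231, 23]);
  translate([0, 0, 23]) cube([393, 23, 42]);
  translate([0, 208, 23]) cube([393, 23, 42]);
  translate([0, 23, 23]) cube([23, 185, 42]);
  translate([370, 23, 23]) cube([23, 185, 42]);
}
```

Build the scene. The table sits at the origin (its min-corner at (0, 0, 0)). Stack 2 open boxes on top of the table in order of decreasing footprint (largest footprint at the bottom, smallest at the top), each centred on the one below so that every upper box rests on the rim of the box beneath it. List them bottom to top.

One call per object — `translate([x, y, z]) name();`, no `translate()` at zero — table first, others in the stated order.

table();
translate([568, 208, 714]) open_box();
translate([572, 226, 1075]) open_box_2();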